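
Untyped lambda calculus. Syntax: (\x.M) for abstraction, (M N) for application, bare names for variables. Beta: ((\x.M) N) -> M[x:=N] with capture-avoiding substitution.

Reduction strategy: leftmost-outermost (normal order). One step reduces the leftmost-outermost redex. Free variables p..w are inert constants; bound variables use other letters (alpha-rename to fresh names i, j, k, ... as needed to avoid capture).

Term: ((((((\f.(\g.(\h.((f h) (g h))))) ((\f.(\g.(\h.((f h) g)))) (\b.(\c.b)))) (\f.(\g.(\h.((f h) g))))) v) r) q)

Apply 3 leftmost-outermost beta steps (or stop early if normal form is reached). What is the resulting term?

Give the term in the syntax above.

Step 0: ((((((\f.(\g.(\h.((f h) (g h))))) ((\f.(\g.(\h.((f h) g)))) (\b.(\c.b)))) (\f.(\g.(\h.((f h) g))))) v) r) q)
Step 1: (((((\g.(\h.((((\f.(\g.(\h.((f h) g)))) (\b.(\c.b))) h) (g h)))) (\f.(\g.(\h.((f h) g))))) v) r) q)
Step 2: ((((\h.((((\f.(\g.(\h.((f h) g)))) (\b.(\c.b))) h) ((\f.(\g.(\h.((f h) g)))) h))) v) r) q)
Step 3: ((((((\f.(\g.(\h.((f h) g)))) (\b.(\c.b))) v) ((\f.(\g.(\h.((f h) g)))) v)) r) q)

Answer: ((((((\f.(\g.(\h.((f h) g)))) (\b.(\c.b))) v) ((\f.(\g.(\h.((f h) g)))) v)) r) q)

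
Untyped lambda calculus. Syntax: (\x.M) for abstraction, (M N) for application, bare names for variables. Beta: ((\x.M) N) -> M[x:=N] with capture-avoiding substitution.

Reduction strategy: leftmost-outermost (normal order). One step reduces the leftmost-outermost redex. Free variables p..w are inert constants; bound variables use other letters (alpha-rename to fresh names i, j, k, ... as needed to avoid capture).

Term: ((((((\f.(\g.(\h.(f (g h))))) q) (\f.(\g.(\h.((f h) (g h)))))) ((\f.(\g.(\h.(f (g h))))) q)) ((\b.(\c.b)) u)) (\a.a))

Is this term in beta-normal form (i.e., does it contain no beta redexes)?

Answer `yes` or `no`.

Answer: no

Derivation:
Term: ((((((\f.(\g.(\h.(f (g h))))) q) (\f.(\g.(\h.((f h) (g h)))))) ((\f.(\g.(\h.(f (g h))))) q)) ((\b.(\c.b)) u)) (\a.a))
Found 3 beta redex(es).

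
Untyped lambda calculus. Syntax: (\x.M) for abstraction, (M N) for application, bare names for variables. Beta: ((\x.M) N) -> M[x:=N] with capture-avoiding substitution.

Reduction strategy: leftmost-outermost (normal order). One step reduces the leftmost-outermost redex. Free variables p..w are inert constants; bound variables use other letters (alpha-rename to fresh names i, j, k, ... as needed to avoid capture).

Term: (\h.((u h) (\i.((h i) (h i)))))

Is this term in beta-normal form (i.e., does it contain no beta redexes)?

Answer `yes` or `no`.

Answer: yes

Derivation:
Term: (\h.((u h) (\i.((h i) (h i)))))
No beta redexes found.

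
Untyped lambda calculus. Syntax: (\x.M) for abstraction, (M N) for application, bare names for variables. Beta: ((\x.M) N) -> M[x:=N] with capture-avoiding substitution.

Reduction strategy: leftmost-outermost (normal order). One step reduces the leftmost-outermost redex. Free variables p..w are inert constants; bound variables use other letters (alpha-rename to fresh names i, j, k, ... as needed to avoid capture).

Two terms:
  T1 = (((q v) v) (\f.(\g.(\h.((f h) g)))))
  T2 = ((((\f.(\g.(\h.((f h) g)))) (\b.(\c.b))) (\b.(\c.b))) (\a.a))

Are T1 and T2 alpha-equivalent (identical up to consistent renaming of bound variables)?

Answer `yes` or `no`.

Term 1: (((q v) v) (\f.(\g.(\h.((f h) g)))))
Term 2: ((((\f.(\g.(\h.((f h) g)))) (\b.(\c.b))) (\b.(\c.b))) (\a.a))
Alpha-equivalence: compare structure up to binder renaming.
Result: False

Answer: no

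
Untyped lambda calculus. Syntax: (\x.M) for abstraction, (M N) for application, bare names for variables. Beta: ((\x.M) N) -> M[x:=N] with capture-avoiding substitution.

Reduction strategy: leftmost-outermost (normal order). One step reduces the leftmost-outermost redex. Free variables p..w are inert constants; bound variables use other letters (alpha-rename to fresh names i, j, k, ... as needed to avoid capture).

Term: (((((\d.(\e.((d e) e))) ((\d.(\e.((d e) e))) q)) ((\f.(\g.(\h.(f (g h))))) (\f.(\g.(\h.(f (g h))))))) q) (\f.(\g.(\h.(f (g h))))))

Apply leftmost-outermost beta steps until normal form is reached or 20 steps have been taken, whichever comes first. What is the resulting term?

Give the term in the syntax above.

Step 0: (((((\d.(\e.((d e) e))) ((\d.(\e.((d e) e))) q)) ((\f.(\g.(\h.(f (g h))))) (\f.(\g.(\h.(f (g h))))))) q) (\f.(\g.(\h.(f (g h))))))
Step 1: ((((\e.((((\d.(\e.((d e) e))) q) e) e)) ((\f.(\g.(\h.(f (g h))))) (\f.(\g.(\h.(f (g h))))))) q) (\f.(\g.(\h.(f (g h))))))
Step 2: ((((((\d.(\e.((d e) e))) q) ((\f.(\g.(\h.(f (g h))))) (\f.(\g.(\h.(f (g h))))))) ((\f.(\g.(\h.(f (g h))))) (\f.(\g.(\h.(f (g h))))))) q) (\f.(\g.(\h.(f (g h))))))
Step 3: (((((\e.((q e) e)) ((\f.(\g.(\h.(f (g h))))) (\f.(\g.(\h.(f (g h))))))) ((\f.(\g.(\h.(f (g h))))) (\f.(\g.(\h.(f (g h))))))) q) (\f.(\g.(\h.(f (g h))))))
Step 4: (((((q ((\f.(\g.(\h.(f (g h))))) (\f.(\g.(\h.(f (g h))))))) ((\f.(\g.(\h.(f (g h))))) (\f.(\g.(\h.(f (g h))))))) ((\f.(\g.(\h.(f (g h))))) (\f.(\g.(\h.(f (g h))))))) q) (\f.(\g.(\h.(f (g h))))))
Step 5: (((((q (\g.(\h.((\f.(\g.(\h.(f (g h))))) (g h))))) ((\f.(\g.(\h.(f (g h))))) (\f.(\g.(\h.(f (g h))))))) ((\f.(\g.(\h.(f (g h))))) (\f.(\g.(\h.(f (g h))))))) q) (\f.(\g.(\h.(f (g h))))))
Step 6: (((((q (\g.(\h.(\i.(\j.((g h) (i j))))))) ((\f.(\g.(\h.(f (g h))))) (\f.(\g.(\h.(f (g h))))))) ((\f.(\g.(\h.(f (g h))))) (\f.(\g.(\h.(f (g h))))))) q) (\f.(\g.(\h.(f (g h))))))
Step 7: (((((q (\g.(\h.(\i.(\j.((g h) (i j))))))) (\g.(\h.((\f.(\g.(\h.(f (g h))))) (g h))))) ((\f.(\g.(\h.(f (g h))))) (\f.(\g.(\h.(f (g h))))))) q) (\f.(\g.(\h.(f (g h))))))
Step 8: (((((q (\g.(\h.(\i.(\j.((g h) (i j))))))) (\g.(\h.(\i.(\j.((g h) (i j))))))) ((\f.(\g.(\h.(f (g h))))) (\f.(\g.(\h.(f (g h))))))) q) (\f.(\g.(\h.(f (g h))))))
Step 9: (((((q (\g.(\h.(\i.(\j.((g h) (i j))))))) (\g.(\h.(\i.(\j.((g h) (i j))))))) (\g.(\h.((\f.(\g.(\h.(f (g h))))) (g h))))) q) (\f.(\g.(\h.(f (g h))))))
Step 10: (((((q (\g.(\h.(\i.(\j.((g h) (i j))))))) (\g.(\h.(\i.(\j.((g h) (i j))))))) (\g.(\h.(\i.(\j.((g h) (i j))))))) q) (\f.(\g.(\h.(f (g h))))))

Answer: (((((q (\g.(\h.(\i.(\j.((g h) (i j))))))) (\g.(\h.(\i.(\j.((g h) (i j))))))) (\g.(\h.(\i.(\j.((g h) (i j))))))) q) (\f.(\g.(\h.(f (g h))))))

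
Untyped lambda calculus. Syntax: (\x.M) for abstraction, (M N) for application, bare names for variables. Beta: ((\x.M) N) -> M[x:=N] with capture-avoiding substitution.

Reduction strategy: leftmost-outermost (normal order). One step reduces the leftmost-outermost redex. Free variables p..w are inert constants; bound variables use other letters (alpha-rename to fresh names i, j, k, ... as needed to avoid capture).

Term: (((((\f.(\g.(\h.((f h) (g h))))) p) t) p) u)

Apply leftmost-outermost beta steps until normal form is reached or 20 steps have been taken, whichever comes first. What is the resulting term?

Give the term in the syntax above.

Answer: (((p p) (t p)) u)

Derivation:
Step 0: (((((\f.(\g.(\h.((f h) (g h))))) p) t) p) u)
Step 1: ((((\g.(\h.((p h) (g h)))) t) p) u)
Step 2: (((\h.((p h) (t h))) p) u)
Step 3: (((p p) (t p)) u)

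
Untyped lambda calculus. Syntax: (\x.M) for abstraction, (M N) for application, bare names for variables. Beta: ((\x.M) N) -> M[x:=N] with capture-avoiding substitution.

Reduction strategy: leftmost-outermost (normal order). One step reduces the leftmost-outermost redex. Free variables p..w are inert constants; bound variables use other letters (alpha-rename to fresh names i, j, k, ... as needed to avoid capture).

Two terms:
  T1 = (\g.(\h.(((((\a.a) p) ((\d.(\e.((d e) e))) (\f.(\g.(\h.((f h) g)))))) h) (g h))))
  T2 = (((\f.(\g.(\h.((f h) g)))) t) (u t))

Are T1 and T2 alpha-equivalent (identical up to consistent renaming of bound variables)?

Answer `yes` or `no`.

Term 1: (\g.(\h.(((((\a.a) p) ((\d.(\e.((d e) e))) (\f.(\g.(\h.((f h) g)))))) h) (g h))))
Term 2: (((\f.(\g.(\h.((f h) g)))) t) (u t))
Alpha-equivalence: compare structure up to binder renaming.
Result: False

Answer: no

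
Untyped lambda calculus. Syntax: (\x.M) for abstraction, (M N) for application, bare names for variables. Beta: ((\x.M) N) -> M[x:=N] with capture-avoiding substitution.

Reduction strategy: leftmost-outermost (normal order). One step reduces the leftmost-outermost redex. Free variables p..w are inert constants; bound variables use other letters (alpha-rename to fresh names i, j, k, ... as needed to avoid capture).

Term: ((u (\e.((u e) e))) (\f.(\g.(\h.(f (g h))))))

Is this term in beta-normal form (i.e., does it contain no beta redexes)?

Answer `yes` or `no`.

Answer: yes

Derivation:
Term: ((u (\e.((u e) e))) (\f.(\g.(\h.(f (g h))))))
No beta redexes found.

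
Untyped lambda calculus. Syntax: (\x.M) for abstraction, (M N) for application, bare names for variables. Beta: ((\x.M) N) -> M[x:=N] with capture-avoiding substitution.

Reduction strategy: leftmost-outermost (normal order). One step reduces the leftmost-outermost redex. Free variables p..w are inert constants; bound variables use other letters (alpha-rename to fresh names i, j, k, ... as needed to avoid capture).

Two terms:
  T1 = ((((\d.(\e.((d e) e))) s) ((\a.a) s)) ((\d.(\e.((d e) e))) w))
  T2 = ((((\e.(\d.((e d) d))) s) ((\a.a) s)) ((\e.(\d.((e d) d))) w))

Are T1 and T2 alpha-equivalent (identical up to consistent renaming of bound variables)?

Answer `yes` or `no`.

Term 1: ((((\d.(\e.((d e) e))) s) ((\a.a) s)) ((\d.(\e.((d e) e))) w))
Term 2: ((((\e.(\d.((e d) d))) s) ((\a.a) s)) ((\e.(\d.((e d) d))) w))
Alpha-equivalence: compare structure up to binder renaming.
Result: True

Answer: yes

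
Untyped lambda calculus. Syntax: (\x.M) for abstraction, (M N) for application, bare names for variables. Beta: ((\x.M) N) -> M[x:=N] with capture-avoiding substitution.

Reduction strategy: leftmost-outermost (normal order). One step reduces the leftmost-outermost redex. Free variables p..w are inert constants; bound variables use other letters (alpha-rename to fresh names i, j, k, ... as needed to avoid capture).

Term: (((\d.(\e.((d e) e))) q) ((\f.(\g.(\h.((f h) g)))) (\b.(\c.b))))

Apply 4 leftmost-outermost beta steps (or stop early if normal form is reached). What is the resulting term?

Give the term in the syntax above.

Answer: ((q (\g.(\h.((\c.h) g)))) ((\f.(\g.(\h.((f h) g)))) (\b.(\c.b))))

Derivation:
Step 0: (((\d.(\e.((d e) e))) q) ((\f.(\g.(\h.((f h) g)))) (\b.(\c.b))))
Step 1: ((\e.((q e) e)) ((\f.(\g.(\h.((f h) g)))) (\b.(\c.b))))
Step 2: ((q ((\f.(\g.(\h.((f h) g)))) (\b.(\c.b)))) ((\f.(\g.(\h.((f h) g)))) (\b.(\c.b))))
Step 3: ((q (\g.(\h.(((\b.(\c.b)) h) g)))) ((\f.(\g.(\h.((f h) g)))) (\b.(\c.b))))
Step 4: ((q (\g.(\h.((\c.h) g)))) ((\f.(\g.(\h.((f h) g)))) (\b.(\c.b))))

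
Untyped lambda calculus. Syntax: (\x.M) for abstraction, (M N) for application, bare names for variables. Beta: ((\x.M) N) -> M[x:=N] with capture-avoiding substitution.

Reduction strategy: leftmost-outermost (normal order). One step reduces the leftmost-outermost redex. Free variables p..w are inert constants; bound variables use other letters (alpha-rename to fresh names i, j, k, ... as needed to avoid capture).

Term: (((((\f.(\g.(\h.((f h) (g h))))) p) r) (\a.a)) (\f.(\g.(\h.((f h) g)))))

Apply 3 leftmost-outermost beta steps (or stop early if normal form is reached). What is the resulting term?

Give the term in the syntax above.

Answer: (((p (\a.a)) (r (\a.a))) (\f.(\g.(\h.((f h) g)))))

Derivation:
Step 0: (((((\f.(\g.(\h.((f h) (g h))))) p) r) (\a.a)) (\f.(\g.(\h.((f h) g)))))
Step 1: ((((\g.(\h.((p h) (g h)))) r) (\a.a)) (\f.(\g.(\h.((f h) g)))))
Step 2: (((\h.((p h) (r h))) (\a.a)) (\f.(\g.(\h.((f h) g)))))
Step 3: (((p (\a.a)) (r (\a.a))) (\f.(\g.(\h.((f h) g)))))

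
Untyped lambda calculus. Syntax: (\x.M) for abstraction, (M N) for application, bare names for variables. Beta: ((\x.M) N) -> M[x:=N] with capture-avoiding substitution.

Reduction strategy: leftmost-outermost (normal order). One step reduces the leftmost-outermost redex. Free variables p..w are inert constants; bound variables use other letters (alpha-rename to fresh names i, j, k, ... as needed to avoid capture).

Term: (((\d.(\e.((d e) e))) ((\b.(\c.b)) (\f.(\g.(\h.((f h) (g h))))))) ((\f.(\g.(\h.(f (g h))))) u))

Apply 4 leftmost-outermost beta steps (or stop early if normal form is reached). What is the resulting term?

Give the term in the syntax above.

Step 0: (((\d.(\e.((d e) e))) ((\b.(\c.b)) (\f.(\g.(\h.((f h) (g h))))))) ((\f.(\g.(\h.(f (g h))))) u))
Step 1: ((\e.((((\b.(\c.b)) (\f.(\g.(\h.((f h) (g h)))))) e) e)) ((\f.(\g.(\h.(f (g h))))) u))
Step 2: ((((\b.(\c.b)) (\f.(\g.(\h.((f h) (g h)))))) ((\f.(\g.(\h.(f (g h))))) u)) ((\f.(\g.(\h.(f (g h))))) u))
Step 3: (((\c.(\f.(\g.(\h.((f h) (g h)))))) ((\f.(\g.(\h.(f (g h))))) u)) ((\f.(\g.(\h.(f (g h))))) u))
Step 4: ((\f.(\g.(\h.((f h) (g h))))) ((\f.(\g.(\h.(f (g h))))) u))

Answer: ((\f.(\g.(\h.((f h) (g h))))) ((\f.(\g.(\h.(f (g h))))) u))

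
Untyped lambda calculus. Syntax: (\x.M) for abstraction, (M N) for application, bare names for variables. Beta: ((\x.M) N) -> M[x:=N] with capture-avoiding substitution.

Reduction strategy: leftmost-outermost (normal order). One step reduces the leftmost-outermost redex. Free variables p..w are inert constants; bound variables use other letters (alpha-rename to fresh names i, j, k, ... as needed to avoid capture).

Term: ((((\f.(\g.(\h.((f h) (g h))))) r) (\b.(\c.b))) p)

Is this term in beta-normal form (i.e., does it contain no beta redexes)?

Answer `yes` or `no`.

Answer: no

Derivation:
Term: ((((\f.(\g.(\h.((f h) (g h))))) r) (\b.(\c.b))) p)
Found 1 beta redex(es).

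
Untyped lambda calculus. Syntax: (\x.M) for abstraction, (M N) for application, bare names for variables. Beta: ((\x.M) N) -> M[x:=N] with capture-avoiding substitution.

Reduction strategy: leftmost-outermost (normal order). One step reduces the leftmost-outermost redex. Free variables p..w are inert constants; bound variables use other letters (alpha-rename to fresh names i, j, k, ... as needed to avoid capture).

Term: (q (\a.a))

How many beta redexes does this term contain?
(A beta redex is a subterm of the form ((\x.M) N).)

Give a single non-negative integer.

Term: (q (\a.a))
  (no redexes)
Total redexes: 0

Answer: 0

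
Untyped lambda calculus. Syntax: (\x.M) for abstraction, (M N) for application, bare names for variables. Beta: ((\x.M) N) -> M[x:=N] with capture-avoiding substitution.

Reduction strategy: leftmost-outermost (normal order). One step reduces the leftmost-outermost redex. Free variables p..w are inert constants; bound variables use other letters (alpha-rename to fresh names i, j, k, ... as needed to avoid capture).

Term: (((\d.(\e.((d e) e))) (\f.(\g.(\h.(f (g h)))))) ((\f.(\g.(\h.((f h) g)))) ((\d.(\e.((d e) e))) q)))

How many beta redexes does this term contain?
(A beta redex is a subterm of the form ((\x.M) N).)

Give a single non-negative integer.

Term: (((\d.(\e.((d e) e))) (\f.(\g.(\h.(f (g h)))))) ((\f.(\g.(\h.((f h) g)))) ((\d.(\e.((d e) e))) q)))
  Redex: ((\d.(\e.((d e) e))) (\f.(\g.(\h.(f (g h))))))
  Redex: ((\f.(\g.(\h.((f h) g)))) ((\d.(\e.((d e) e))) q))
  Redex: ((\d.(\e.((d e) e))) q)
Total redexes: 3

Answer: 3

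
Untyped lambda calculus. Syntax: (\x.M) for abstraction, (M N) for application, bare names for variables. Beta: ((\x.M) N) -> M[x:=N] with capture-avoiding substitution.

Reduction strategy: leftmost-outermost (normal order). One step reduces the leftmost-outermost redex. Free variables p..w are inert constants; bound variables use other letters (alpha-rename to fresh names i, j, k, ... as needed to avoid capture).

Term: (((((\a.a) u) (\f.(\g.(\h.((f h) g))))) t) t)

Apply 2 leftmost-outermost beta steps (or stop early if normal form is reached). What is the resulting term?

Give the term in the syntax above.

Answer: (((u (\f.(\g.(\h.((f h) g))))) t) t)

Derivation:
Step 0: (((((\a.a) u) (\f.(\g.(\h.((f h) g))))) t) t)
Step 1: (((u (\f.(\g.(\h.((f h) g))))) t) t)
Step 2: (normal form reached)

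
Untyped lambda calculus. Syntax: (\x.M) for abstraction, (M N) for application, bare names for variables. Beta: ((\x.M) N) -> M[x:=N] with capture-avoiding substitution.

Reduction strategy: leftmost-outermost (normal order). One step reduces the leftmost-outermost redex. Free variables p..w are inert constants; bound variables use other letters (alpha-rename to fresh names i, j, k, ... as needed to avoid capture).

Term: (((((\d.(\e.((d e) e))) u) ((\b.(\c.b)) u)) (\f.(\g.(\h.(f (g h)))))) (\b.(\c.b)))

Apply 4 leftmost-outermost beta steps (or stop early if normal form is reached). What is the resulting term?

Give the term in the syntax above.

Step 0: (((((\d.(\e.((d e) e))) u) ((\b.(\c.b)) u)) (\f.(\g.(\h.(f (g h)))))) (\b.(\c.b)))
Step 1: ((((\e.((u e) e)) ((\b.(\c.b)) u)) (\f.(\g.(\h.(f (g h)))))) (\b.(\c.b)))
Step 2: ((((u ((\b.(\c.b)) u)) ((\b.(\c.b)) u)) (\f.(\g.(\h.(f (g h)))))) (\b.(\c.b)))
Step 3: ((((u (\c.u)) ((\b.(\c.b)) u)) (\f.(\g.(\h.(f (g h)))))) (\b.(\c.b)))
Step 4: ((((u (\c.u)) (\c.u)) (\f.(\g.(\h.(f (g h)))))) (\b.(\c.b)))

Answer: ((((u (\c.u)) (\c.u)) (\f.(\g.(\h.(f (g h)))))) (\b.(\c.b)))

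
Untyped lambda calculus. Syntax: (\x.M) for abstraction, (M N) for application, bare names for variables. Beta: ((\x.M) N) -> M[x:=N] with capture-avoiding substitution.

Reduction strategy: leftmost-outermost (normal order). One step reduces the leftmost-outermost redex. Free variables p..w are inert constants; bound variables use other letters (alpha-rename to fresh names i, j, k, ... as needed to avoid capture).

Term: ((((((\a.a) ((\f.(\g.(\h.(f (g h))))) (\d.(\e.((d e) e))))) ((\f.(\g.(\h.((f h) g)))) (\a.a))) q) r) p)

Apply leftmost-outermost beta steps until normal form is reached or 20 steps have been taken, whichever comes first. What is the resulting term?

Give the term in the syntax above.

Answer: (((r q) r) p)

Derivation:
Step 0: ((((((\a.a) ((\f.(\g.(\h.(f (g h))))) (\d.(\e.((d e) e))))) ((\f.(\g.(\h.((f h) g)))) (\a.a))) q) r) p)
Step 1: ((((((\f.(\g.(\h.(f (g h))))) (\d.(\e.((d e) e)))) ((\f.(\g.(\h.((f h) g)))) (\a.a))) q) r) p)
Step 2: (((((\g.(\h.((\d.(\e.((d e) e))) (g h)))) ((\f.(\g.(\h.((f h) g)))) (\a.a))) q) r) p)
Step 3: ((((\h.((\d.(\e.((d e) e))) (((\f.(\g.(\h.((f h) g)))) (\a.a)) h))) q) r) p)
Step 4: ((((\d.(\e.((d e) e))) (((\f.(\g.(\h.((f h) g)))) (\a.a)) q)) r) p)
Step 5: (((\e.(((((\f.(\g.(\h.((f h) g)))) (\a.a)) q) e) e)) r) p)
Step 6: ((((((\f.(\g.(\h.((f h) g)))) (\a.a)) q) r) r) p)
Step 7: (((((\g.(\h.(((\a.a) h) g))) q) r) r) p)
Step 8: ((((\h.(((\a.a) h) q)) r) r) p)
Step 9: (((((\a.a) r) q) r) p)
Step 10: (((r q) r) p)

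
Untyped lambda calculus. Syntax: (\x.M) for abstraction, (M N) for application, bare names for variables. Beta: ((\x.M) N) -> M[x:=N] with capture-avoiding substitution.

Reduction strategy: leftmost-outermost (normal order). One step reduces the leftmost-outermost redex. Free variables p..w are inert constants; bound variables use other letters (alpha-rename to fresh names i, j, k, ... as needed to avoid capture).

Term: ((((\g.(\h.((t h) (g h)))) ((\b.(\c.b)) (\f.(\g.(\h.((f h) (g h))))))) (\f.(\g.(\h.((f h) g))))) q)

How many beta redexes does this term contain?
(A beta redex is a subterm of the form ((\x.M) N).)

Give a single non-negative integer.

Answer: 2

Derivation:
Term: ((((\g.(\h.((t h) (g h)))) ((\b.(\c.b)) (\f.(\g.(\h.((f h) (g h))))))) (\f.(\g.(\h.((f h) g))))) q)
  Redex: ((\g.(\h.((t h) (g h)))) ((\b.(\c.b)) (\f.(\g.(\h.((f h) (g h)))))))
  Redex: ((\b.(\c.b)) (\f.(\g.(\h.((f h) (g h))))))
Total redexes: 2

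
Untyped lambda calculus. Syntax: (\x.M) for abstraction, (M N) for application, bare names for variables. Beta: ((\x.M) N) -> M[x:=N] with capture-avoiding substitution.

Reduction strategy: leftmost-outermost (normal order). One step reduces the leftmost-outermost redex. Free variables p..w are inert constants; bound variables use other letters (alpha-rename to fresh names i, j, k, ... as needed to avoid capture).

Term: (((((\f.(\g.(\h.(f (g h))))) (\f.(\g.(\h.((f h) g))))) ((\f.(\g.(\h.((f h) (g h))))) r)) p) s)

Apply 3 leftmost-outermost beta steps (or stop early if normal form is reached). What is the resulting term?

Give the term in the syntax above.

Answer: (((\f.(\g.(\h.((f h) g)))) (((\f.(\g.(\h.((f h) (g h))))) r) p)) s)

Derivation:
Step 0: (((((\f.(\g.(\h.(f (g h))))) (\f.(\g.(\h.((f h) g))))) ((\f.(\g.(\h.((f h) (g h))))) r)) p) s)
Step 1: ((((\g.(\h.((\f.(\g.(\h.((f h) g)))) (g h)))) ((\f.(\g.(\h.((f h) (g h))))) r)) p) s)
Step 2: (((\h.((\f.(\g.(\h.((f h) g)))) (((\f.(\g.(\h.((f h) (g h))))) r) h))) p) s)
Step 3: (((\f.(\g.(\h.((f h) g)))) (((\f.(\g.(\h.((f h) (g h))))) r) p)) s)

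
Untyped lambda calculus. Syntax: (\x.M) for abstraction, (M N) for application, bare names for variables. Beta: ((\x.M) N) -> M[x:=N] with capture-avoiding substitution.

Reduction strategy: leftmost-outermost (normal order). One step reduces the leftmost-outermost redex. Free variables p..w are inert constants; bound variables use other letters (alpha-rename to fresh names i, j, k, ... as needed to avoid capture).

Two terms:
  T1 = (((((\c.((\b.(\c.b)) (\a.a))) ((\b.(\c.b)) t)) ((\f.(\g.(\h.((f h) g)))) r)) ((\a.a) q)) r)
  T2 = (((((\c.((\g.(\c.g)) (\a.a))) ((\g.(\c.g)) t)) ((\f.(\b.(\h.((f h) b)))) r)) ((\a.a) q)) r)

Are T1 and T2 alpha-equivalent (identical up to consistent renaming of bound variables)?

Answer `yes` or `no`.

Answer: yes

Derivation:
Term 1: (((((\c.((\b.(\c.b)) (\a.a))) ((\b.(\c.b)) t)) ((\f.(\g.(\h.((f h) g)))) r)) ((\a.a) q)) r)
Term 2: (((((\c.((\g.(\c.g)) (\a.a))) ((\g.(\c.g)) t)) ((\f.(\b.(\h.((f h) b)))) r)) ((\a.a) q)) r)
Alpha-equivalence: compare structure up to binder renaming.
Result: True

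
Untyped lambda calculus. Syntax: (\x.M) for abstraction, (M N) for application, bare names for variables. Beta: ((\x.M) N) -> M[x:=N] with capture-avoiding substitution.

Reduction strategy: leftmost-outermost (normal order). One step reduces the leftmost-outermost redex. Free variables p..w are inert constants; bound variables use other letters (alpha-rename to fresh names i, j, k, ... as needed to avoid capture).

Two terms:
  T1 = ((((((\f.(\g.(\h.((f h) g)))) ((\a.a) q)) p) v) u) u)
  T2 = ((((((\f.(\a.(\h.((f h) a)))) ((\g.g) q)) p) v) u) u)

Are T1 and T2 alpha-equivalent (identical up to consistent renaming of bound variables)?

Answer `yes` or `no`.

Answer: yes

Derivation:
Term 1: ((((((\f.(\g.(\h.((f h) g)))) ((\a.a) q)) p) v) u) u)
Term 2: ((((((\f.(\a.(\h.((f h) a)))) ((\g.g) q)) p) v) u) u)
Alpha-equivalence: compare structure up to binder renaming.
Result: True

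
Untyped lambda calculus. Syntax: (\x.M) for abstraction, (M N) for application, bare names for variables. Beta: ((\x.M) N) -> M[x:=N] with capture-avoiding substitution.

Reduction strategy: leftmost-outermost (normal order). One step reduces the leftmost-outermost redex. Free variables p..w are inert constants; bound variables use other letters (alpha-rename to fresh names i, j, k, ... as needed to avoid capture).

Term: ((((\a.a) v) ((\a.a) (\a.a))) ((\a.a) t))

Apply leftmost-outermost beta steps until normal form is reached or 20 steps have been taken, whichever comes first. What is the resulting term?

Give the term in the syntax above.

Step 0: ((((\a.a) v) ((\a.a) (\a.a))) ((\a.a) t))
Step 1: ((v ((\a.a) (\a.a))) ((\a.a) t))
Step 2: ((v (\a.a)) ((\a.a) t))
Step 3: ((v (\a.a)) t)

Answer: ((v (\a.a)) t)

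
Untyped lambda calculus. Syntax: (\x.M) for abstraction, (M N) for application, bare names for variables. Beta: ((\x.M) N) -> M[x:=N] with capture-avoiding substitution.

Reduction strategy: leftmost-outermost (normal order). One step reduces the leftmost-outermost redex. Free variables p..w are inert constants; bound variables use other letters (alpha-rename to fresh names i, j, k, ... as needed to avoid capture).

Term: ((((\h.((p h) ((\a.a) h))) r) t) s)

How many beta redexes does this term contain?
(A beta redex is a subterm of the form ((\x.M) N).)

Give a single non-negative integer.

Term: ((((\h.((p h) ((\a.a) h))) r) t) s)
  Redex: ((\h.((p h) ((\a.a) h))) r)
  Redex: ((\a.a) h)
Total redexes: 2

Answer: 2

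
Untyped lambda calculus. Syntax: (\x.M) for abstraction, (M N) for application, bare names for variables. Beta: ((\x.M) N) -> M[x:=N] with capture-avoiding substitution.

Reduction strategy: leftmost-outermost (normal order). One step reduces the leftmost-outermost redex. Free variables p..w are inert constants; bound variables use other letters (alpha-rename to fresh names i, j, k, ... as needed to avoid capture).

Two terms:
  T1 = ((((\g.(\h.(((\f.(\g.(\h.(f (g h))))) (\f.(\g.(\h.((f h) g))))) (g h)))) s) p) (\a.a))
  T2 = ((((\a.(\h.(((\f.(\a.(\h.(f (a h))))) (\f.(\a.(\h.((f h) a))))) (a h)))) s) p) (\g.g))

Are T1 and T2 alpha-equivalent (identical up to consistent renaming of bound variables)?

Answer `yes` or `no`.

Term 1: ((((\g.(\h.(((\f.(\g.(\h.(f (g h))))) (\f.(\g.(\h.((f h) g))))) (g h)))) s) p) (\a.a))
Term 2: ((((\a.(\h.(((\f.(\a.(\h.(f (a h))))) (\f.(\a.(\h.((f h) a))))) (a h)))) s) p) (\g.g))
Alpha-equivalence: compare structure up to binder renaming.
Result: True

Answer: yes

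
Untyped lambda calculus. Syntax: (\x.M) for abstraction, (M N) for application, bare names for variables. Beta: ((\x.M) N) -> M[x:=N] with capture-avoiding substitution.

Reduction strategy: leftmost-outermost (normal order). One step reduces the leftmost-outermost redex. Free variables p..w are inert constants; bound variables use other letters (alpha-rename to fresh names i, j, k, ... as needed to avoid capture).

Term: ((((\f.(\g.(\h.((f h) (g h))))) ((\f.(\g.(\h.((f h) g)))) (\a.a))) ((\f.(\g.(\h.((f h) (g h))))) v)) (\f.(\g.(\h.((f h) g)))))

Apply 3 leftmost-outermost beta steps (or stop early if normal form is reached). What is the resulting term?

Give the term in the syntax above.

Answer: ((((\f.(\g.(\h.((f h) g)))) (\a.a)) (\f.(\g.(\h.((f h) g))))) (((\f.(\g.(\h.((f h) (g h))))) v) (\f.(\g.(\h.((f h) g))))))

Derivation:
Step 0: ((((\f.(\g.(\h.((f h) (g h))))) ((\f.(\g.(\h.((f h) g)))) (\a.a))) ((\f.(\g.(\h.((f h) (g h))))) v)) (\f.(\g.(\h.((f h) g)))))
Step 1: (((\g.(\h.((((\f.(\g.(\h.((f h) g)))) (\a.a)) h) (g h)))) ((\f.(\g.(\h.((f h) (g h))))) v)) (\f.(\g.(\h.((f h) g)))))
Step 2: ((\h.((((\f.(\g.(\h.((f h) g)))) (\a.a)) h) (((\f.(\g.(\h.((f h) (g h))))) v) h))) (\f.(\g.(\h.((f h) g)))))
Step 3: ((((\f.(\g.(\h.((f h) g)))) (\a.a)) (\f.(\g.(\h.((f h) g))))) (((\f.(\g.(\h.((f h) (g h))))) v) (\f.(\g.(\h.((f h) g))))))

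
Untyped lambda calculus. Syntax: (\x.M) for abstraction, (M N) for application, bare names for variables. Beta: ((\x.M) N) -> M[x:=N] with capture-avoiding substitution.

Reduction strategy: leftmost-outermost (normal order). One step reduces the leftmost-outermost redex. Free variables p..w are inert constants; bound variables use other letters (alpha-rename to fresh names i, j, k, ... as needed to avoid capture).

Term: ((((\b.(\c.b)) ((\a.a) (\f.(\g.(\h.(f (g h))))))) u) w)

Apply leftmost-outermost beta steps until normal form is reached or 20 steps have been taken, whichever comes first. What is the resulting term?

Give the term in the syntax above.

Step 0: ((((\b.(\c.b)) ((\a.a) (\f.(\g.(\h.(f (g h))))))) u) w)
Step 1: (((\c.((\a.a) (\f.(\g.(\h.(f (g h))))))) u) w)
Step 2: (((\a.a) (\f.(\g.(\h.(f (g h)))))) w)
Step 3: ((\f.(\g.(\h.(f (g h))))) w)
Step 4: (\g.(\h.(w (g h))))

Answer: (\g.(\h.(w (g h))))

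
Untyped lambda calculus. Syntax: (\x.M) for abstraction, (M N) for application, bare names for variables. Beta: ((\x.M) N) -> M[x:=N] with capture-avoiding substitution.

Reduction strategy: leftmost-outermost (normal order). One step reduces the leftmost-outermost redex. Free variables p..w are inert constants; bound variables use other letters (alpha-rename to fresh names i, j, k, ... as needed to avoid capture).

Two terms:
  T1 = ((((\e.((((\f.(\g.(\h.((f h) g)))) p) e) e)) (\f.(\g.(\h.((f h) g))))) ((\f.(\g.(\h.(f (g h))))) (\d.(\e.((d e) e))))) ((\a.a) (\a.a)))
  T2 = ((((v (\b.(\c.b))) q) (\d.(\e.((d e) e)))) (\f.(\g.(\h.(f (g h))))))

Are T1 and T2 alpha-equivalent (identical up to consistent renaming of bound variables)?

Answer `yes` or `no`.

Term 1: ((((\e.((((\f.(\g.(\h.((f h) g)))) p) e) e)) (\f.(\g.(\h.((f h) g))))) ((\f.(\g.(\h.(f (g h))))) (\d.(\e.((d e) e))))) ((\a.a) (\a.a)))
Term 2: ((((v (\b.(\c.b))) q) (\d.(\e.((d e) e)))) (\f.(\g.(\h.(f (g h))))))
Alpha-equivalence: compare structure up to binder renaming.
Result: False

Answer: no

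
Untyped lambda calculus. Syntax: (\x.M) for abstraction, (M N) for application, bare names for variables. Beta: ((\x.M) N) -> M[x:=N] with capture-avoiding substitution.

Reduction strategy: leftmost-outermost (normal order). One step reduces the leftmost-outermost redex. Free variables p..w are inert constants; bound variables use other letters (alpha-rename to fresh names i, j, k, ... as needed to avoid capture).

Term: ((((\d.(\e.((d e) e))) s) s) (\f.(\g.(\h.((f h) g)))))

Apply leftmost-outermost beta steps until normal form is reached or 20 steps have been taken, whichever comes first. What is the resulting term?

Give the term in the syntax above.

Step 0: ((((\d.(\e.((d e) e))) s) s) (\f.(\g.(\h.((f h) g)))))
Step 1: (((\e.((s e) e)) s) (\f.(\g.(\h.((f h) g)))))
Step 2: (((s s) s) (\f.(\g.(\h.((f h) g)))))

Answer: (((s s) s) (\f.(\g.(\h.((f h) g)))))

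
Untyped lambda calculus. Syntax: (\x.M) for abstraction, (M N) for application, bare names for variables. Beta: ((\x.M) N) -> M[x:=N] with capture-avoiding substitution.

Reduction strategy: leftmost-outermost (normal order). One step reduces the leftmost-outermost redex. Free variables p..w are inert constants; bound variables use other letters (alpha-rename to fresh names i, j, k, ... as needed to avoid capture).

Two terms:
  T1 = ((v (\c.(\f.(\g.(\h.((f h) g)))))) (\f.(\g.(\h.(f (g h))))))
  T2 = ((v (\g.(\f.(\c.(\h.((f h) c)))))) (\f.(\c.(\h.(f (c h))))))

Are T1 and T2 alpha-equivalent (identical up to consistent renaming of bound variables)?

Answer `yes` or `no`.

Answer: yes

Derivation:
Term 1: ((v (\c.(\f.(\g.(\h.((f h) g)))))) (\f.(\g.(\h.(f (g h))))))
Term 2: ((v (\g.(\f.(\c.(\h.((f h) c)))))) (\f.(\c.(\h.(f (c h))))))
Alpha-equivalence: compare structure up to binder renaming.
Result: True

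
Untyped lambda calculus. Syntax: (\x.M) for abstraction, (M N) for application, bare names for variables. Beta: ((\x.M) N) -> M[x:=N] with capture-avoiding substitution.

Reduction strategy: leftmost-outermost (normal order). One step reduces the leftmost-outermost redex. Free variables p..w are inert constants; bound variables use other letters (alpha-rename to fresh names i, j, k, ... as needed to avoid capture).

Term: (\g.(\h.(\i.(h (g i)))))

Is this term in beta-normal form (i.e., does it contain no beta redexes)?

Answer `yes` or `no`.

Term: (\g.(\h.(\i.(h (g i)))))
No beta redexes found.

Answer: yes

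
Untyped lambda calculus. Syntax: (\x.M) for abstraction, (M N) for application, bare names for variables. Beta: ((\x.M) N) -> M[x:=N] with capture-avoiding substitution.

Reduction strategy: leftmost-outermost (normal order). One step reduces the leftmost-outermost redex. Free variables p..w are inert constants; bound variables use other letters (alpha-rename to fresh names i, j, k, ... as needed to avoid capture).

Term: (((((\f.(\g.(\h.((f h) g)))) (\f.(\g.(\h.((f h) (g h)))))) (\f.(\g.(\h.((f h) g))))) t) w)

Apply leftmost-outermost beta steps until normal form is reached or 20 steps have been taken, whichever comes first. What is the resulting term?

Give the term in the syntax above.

Step 0: (((((\f.(\g.(\h.((f h) g)))) (\f.(\g.(\h.((f h) (g h)))))) (\f.(\g.(\h.((f h) g))))) t) w)
Step 1: ((((\g.(\h.(((\f.(\g.(\h.((f h) (g h))))) h) g))) (\f.(\g.(\h.((f h) g))))) t) w)
Step 2: (((\h.(((\f.(\g.(\h.((f h) (g h))))) h) (\f.(\g.(\h.((f h) g)))))) t) w)
Step 3: ((((\f.(\g.(\h.((f h) (g h))))) t) (\f.(\g.(\h.((f h) g))))) w)
Step 4: (((\g.(\h.((t h) (g h)))) (\f.(\g.(\h.((f h) g))))) w)
Step 5: ((\h.((t h) ((\f.(\g.(\h.((f h) g)))) h))) w)
Step 6: ((t w) ((\f.(\g.(\h.((f h) g)))) w))
Step 7: ((t w) (\g.(\h.((w h) g))))

Answer: ((t w) (\g.(\h.((w h) g))))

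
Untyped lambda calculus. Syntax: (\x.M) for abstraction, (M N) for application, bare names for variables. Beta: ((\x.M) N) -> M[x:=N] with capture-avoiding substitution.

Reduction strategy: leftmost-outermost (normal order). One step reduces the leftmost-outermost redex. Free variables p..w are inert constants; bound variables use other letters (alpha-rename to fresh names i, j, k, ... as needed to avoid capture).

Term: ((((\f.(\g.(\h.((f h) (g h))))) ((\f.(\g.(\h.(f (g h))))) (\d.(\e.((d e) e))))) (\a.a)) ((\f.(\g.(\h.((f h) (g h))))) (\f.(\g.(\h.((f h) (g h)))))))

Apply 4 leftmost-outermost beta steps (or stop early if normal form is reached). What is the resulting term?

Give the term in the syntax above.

Answer: (((\g.(\h.((\d.(\e.((d e) e))) (g h)))) ((\f.(\g.(\h.((f h) (g h))))) (\f.(\g.(\h.((f h) (g h))))))) ((\a.a) ((\f.(\g.(\h.((f h) (g h))))) (\f.(\g.(\h.((f h) (g h))))))))

Derivation:
Step 0: ((((\f.(\g.(\h.((f h) (g h))))) ((\f.(\g.(\h.(f (g h))))) (\d.(\e.((d e) e))))) (\a.a)) ((\f.(\g.(\h.((f h) (g h))))) (\f.(\g.(\h.((f h) (g h)))))))
Step 1: (((\g.(\h.((((\f.(\g.(\h.(f (g h))))) (\d.(\e.((d e) e)))) h) (g h)))) (\a.a)) ((\f.(\g.(\h.((f h) (g h))))) (\f.(\g.(\h.((f h) (g h)))))))
Step 2: ((\h.((((\f.(\g.(\h.(f (g h))))) (\d.(\e.((d e) e)))) h) ((\a.a) h))) ((\f.(\g.(\h.((f h) (g h))))) (\f.(\g.(\h.((f h) (g h)))))))
Step 3: ((((\f.(\g.(\h.(f (g h))))) (\d.(\e.((d e) e)))) ((\f.(\g.(\h.((f h) (g h))))) (\f.(\g.(\h.((f h) (g h))))))) ((\a.a) ((\f.(\g.(\h.((f h) (g h))))) (\f.(\g.(\h.((f h) (g h))))))))
Step 4: (((\g.(\h.((\d.(\e.((d e) e))) (g h)))) ((\f.(\g.(\h.((f h) (g h))))) (\f.(\g.(\h.((f h) (g h))))))) ((\a.a) ((\f.(\g.(\h.((f h) (g h))))) (\f.(\g.(\h.((f h) (g h))))))))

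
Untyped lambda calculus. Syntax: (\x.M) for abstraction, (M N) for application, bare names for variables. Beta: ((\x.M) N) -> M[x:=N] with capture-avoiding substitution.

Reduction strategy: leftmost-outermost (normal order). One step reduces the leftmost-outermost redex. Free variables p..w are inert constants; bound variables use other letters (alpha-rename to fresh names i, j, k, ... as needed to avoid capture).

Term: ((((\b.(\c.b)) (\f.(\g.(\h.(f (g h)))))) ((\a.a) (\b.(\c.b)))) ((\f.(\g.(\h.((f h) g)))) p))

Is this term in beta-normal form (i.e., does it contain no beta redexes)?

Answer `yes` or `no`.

Term: ((((\b.(\c.b)) (\f.(\g.(\h.(f (g h)))))) ((\a.a) (\b.(\c.b)))) ((\f.(\g.(\h.((f h) g)))) p))
Found 3 beta redex(es).

Answer: no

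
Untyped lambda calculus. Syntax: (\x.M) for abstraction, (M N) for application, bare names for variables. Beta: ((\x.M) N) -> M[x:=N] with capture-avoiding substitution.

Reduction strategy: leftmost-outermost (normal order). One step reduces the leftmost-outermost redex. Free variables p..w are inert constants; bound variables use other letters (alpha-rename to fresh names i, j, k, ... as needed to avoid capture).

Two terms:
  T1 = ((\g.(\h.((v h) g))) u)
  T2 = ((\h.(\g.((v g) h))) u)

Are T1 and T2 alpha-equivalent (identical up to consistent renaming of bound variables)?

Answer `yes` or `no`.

Term 1: ((\g.(\h.((v h) g))) u)
Term 2: ((\h.(\g.((v g) h))) u)
Alpha-equivalence: compare structure up to binder renaming.
Result: True

Answer: yes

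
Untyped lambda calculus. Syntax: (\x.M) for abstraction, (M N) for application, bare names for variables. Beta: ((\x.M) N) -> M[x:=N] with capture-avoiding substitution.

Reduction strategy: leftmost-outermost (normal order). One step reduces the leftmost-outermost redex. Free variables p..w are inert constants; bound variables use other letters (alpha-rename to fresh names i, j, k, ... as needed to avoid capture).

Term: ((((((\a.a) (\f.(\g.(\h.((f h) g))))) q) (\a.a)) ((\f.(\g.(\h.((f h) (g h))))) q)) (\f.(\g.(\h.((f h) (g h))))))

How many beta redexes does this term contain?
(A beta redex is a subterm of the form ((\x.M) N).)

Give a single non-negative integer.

Answer: 2

Derivation:
Term: ((((((\a.a) (\f.(\g.(\h.((f h) g))))) q) (\a.a)) ((\f.(\g.(\h.((f h) (g h))))) q)) (\f.(\g.(\h.((f h) (g h))))))
  Redex: ((\a.a) (\f.(\g.(\h.((f h) g)))))
  Redex: ((\f.(\g.(\h.((f h) (g h))))) q)
Total redexes: 2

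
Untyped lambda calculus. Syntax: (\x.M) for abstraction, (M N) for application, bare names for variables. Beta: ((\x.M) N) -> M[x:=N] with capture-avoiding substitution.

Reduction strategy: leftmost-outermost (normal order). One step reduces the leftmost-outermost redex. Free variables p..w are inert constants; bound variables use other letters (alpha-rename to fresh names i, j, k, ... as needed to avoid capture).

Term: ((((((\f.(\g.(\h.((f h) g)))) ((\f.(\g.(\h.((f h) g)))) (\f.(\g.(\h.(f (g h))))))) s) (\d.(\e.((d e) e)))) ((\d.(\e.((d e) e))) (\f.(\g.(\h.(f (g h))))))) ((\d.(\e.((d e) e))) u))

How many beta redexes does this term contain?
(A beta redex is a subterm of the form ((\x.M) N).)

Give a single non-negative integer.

Term: ((((((\f.(\g.(\h.((f h) g)))) ((\f.(\g.(\h.((f h) g)))) (\f.(\g.(\h.(f (g h))))))) s) (\d.(\e.((d e) e)))) ((\d.(\e.((d e) e))) (\f.(\g.(\h.(f (g h))))))) ((\d.(\e.((d e) e))) u))
  Redex: ((\f.(\g.(\h.((f h) g)))) ((\f.(\g.(\h.((f h) g)))) (\f.(\g.(\h.(f (g h)))))))
  Redex: ((\f.(\g.(\h.((f h) g)))) (\f.(\g.(\h.(f (g h))))))
  Redex: ((\d.(\e.((d e) e))) (\f.(\g.(\h.(f (g h))))))
  Redex: ((\d.(\e.((d e) e))) u)
Total redexes: 4

Answer: 4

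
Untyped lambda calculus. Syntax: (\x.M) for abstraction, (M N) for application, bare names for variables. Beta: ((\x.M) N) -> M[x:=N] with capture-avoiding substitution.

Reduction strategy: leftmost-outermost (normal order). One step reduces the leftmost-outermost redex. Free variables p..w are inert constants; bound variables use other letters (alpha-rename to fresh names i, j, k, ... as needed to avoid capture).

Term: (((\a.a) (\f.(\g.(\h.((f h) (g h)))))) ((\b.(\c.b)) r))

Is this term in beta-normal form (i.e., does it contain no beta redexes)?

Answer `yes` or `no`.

Term: (((\a.a) (\f.(\g.(\h.((f h) (g h)))))) ((\b.(\c.b)) r))
Found 2 beta redex(es).

Answer: no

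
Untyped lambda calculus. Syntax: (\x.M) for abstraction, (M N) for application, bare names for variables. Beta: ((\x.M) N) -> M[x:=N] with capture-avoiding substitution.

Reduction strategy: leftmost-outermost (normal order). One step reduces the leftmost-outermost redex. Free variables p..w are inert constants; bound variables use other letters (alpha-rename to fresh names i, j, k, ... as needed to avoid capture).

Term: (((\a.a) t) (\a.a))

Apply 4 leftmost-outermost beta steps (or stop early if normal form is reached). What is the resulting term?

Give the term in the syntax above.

Answer: (t (\a.a))

Derivation:
Step 0: (((\a.a) t) (\a.a))
Step 1: (t (\a.a))
Step 2: (normal form reached)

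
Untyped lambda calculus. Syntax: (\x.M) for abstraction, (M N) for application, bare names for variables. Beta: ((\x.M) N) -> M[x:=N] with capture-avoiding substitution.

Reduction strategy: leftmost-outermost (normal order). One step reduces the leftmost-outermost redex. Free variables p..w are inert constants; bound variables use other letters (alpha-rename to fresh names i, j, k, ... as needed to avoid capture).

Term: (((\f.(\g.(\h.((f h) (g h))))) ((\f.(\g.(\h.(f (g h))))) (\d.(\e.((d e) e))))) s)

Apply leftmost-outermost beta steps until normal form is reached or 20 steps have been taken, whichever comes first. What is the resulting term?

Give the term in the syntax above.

Step 0: (((\f.(\g.(\h.((f h) (g h))))) ((\f.(\g.(\h.(f (g h))))) (\d.(\e.((d e) e))))) s)
Step 1: ((\g.(\h.((((\f.(\g.(\h.(f (g h))))) (\d.(\e.((d e) e)))) h) (g h)))) s)
Step 2: (\h.((((\f.(\g.(\h.(f (g h))))) (\d.(\e.((d e) e)))) h) (s h)))
Step 3: (\h.(((\g.(\h.((\d.(\e.((d e) e))) (g h)))) h) (s h)))
Step 4: (\h.((\i.((\d.(\e.((d e) e))) (h i))) (s h)))
Step 5: (\h.((\d.(\e.((d e) e))) (h (s h))))
Step 6: (\h.(\e.(((h (s h)) e) e)))

Answer: (\h.(\e.(((h (s h)) e) e)))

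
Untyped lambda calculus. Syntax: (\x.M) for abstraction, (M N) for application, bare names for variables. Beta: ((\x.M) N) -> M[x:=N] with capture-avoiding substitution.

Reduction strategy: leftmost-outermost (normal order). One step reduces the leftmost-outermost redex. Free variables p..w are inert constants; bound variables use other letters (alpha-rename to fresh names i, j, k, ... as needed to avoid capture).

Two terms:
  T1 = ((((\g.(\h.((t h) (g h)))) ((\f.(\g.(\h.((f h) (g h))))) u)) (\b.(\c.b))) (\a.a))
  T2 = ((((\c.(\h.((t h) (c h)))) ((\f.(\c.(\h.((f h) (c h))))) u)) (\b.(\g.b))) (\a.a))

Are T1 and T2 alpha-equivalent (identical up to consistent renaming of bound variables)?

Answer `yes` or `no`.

Answer: yes

Derivation:
Term 1: ((((\g.(\h.((t h) (g h)))) ((\f.(\g.(\h.((f h) (g h))))) u)) (\b.(\c.b))) (\a.a))
Term 2: ((((\c.(\h.((t h) (c h)))) ((\f.(\c.(\h.((f h) (c h))))) u)) (\b.(\g.b))) (\a.a))
Alpha-equivalence: compare structure up to binder renaming.
Result: True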